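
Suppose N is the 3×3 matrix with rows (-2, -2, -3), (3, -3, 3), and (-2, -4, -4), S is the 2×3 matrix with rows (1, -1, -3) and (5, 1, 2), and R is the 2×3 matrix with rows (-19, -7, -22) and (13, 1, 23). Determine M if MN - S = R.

M = [[5, -2, 1], [1, 4, -4]]

MN = R + S = [[-18, -8, -25], [18, 2, 25]].
Right-multiplying both sides by N⁻¹ gives M = (R + S)N⁻¹.
N has determinant -6; N⁻¹ = [[-4, -2/3, 5/2], [-1, -1/3, 1/2], [3, 2/3, -2]].
M = (R + S)N⁻¹ = [[5, -2, 1], [1, 4, -4]].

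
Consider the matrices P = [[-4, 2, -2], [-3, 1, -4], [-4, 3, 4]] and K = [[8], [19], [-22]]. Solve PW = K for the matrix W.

P is on the left of W, so left-multiply by P⁻¹: W = P⁻¹K.
det P = 2, so P⁻¹ = [[8, -7, -3], [14, -12, -5], [-5/2, 2, 1]].
W = P⁻¹K = [[8, -7, -3], [14, -12, -5], [-5/2, 2, 1]] · [[8], [19], [-22]] = [[-3], [-6], [-4]].

W = [[-3], [-6], [-4]]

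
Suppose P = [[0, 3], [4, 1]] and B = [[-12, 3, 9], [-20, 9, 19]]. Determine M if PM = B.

M = [[-4, 2, 4], [-4, 1, 3]]

Left-multiplying both sides by P⁻¹ gives M = P⁻¹B.
det P = -12, so P⁻¹ = [[-1/12, 1/4], [1/3, 0]].
M = P⁻¹B = [[-1/12, 1/4], [1/3, 0]] · [[-12, 3, 9], [-20, 9, 19]] = [[-4, 2, 4], [-4, 1, 3]].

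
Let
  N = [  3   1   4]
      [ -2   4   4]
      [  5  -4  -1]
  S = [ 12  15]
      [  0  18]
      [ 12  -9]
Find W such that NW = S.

W = [[0, 3], [-4, 6], [4, 0]]

N is on the left of W, so left-multiply by N⁻¹: W = N⁻¹S.
det N = 6, so N⁻¹ = [[2, -5/2, -2], [3, -23/6, -10/3], [-2, 17/6, 7/3]].
W = N⁻¹S = [[2, -5/2, -2], [3, -23/6, -10/3], [-2, 17/6, 7/3]] · [[12, 15], [0, 18], [12, -9]] = [[0, 3], [-4, 6], [4, 0]].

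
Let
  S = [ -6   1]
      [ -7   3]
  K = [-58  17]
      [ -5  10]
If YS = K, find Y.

S is on the right of Y, so right-multiply by S⁻¹: Y = KS⁻¹.
det S = -11, so S⁻¹ = [[-3/11, 1/11], [-7/11, 6/11]].
Y = KS⁻¹ = [[-58, 17], [-5, 10]] · [[-3/11, 1/11], [-7/11, 6/11]] = [[5, 4], [-5, 5]].

Y = [[5, 4], [-5, 5]]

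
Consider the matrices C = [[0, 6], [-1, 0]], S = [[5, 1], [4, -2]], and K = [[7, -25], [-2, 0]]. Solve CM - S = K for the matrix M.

M = [[-2, 2], [2, -4]]

CM = K + S = [[12, -24], [2, -2]].
Left-multiplying both sides by C⁻¹ gives M = C⁻¹(K + S).
det C = 6, so C⁻¹ = [[0, -1], [1/6, 0]].
M = C⁻¹(K + S) = [[-2, 2], [2, -4]].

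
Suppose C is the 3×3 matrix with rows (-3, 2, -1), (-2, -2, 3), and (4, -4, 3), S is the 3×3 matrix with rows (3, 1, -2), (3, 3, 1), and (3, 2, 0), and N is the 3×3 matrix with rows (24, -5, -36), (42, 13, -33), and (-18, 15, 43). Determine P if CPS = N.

P = [[-5, 1, 2], [2, -1, 3], [4, 1, 1]]

P = C⁻¹NS⁻¹ (apply C⁻¹ on the left and S⁻¹ on the right).
det C = 2; the adjugate gives C⁻¹ = [[3, -1, 2], [9, -5/2, 11/2], [8, -2, 5]].
S has determinant 3; S⁻¹ = [[-2/3, -4/3, 7/3], [1, 2, -3], [-1, -1, 2]].
C⁻¹N = [[-6, 2, 11], [12, 5, -5], [18, 9, -7]].
P = (C⁻¹N)S⁻¹ = [[-5, 1, 2], [2, -1, 3], [4, 1, 1]].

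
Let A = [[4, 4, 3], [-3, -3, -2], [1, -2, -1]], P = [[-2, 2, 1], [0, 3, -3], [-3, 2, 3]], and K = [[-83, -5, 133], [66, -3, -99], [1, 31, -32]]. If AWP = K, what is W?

Left-multiply by A⁻¹ and right-multiply by P⁻¹: W = A⁻¹KP⁻¹.
det A = 3, so A⁻¹ = [[-1/3, -2/3, 1/3], [-5/3, -7/3, -1/3], [3, 4, 0]].
P has determinant -3; P⁻¹ = [[-5, 4/3, 3], [-3, 1, 2], [-3, 2/3, 2]].
A⁻¹K = [[-16, 14, 11], [-16, 5, 20], [15, -27, 3]].
W = (A⁻¹K)P⁻¹ = [[5, 0, 2], [5, -3, 2], [-3, -5, -3]].

W = [[5, 0, 2], [5, -3, 2], [-3, -5, -3]]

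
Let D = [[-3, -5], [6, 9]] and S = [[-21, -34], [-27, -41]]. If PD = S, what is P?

Since D sits to the right of P, P = SD⁻¹.
det D = 3, so D⁻¹ = [[3, 5/3], [-2, -1]].
P = SD⁻¹ = [[-21, -34], [-27, -41]] · [[3, 5/3], [-2, -1]] = [[5, -1], [1, -4]].

P = [[5, -1], [1, -4]]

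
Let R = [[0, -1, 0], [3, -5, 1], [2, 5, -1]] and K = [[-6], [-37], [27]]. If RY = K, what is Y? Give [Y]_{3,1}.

-1

Left-multiplying both sides by R⁻¹ gives Y = R⁻¹K.
det R = -5; the adjugate gives R⁻¹ = [[0, 1/5, 1/5], [-1, 0, 0], [-5, 2/5, -3/5]].
Y = R⁻¹K = [[0, 1/5, 1/5], [-1, 0, 0], [-5, 2/5, -3/5]] · [[-6], [-37], [27]] = [[-2], [6], [-1]].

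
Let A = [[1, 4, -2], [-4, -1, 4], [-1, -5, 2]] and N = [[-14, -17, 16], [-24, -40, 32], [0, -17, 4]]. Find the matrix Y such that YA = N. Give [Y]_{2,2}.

4

Since A sits to the right of Y, Y = NA⁻¹.
A has determinant -4; A⁻¹ = [[-9/2, -1/2, -7/2], [-1, 0, -1], [-19/4, -1/4, -15/4]].
Y = NA⁻¹ = [[-14, -17, 16], [-24, -40, 32], [0, -17, 4]] · [[-9/2, -1/2, -7/2], [-1, 0, -1], [-19/4, -1/4, -15/4]] = [[4, 3, 6], [-4, 4, 4], [-2, -1, 2]].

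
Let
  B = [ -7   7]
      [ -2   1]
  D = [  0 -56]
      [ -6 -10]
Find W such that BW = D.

Since B multiplies W on the left, W = B⁻¹D.
det B = 7; the adjugate gives B⁻¹ = [[1/7, -1], [2/7, -1]].
W = B⁻¹D = [[1/7, -1], [2/7, -1]] · [[0, -56], [-6, -10]] = [[6, 2], [6, -6]].

W = [[6, 2], [6, -6]]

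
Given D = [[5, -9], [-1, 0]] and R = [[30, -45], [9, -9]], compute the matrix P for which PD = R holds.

P = [[5, -5], [1, -4]]

D is on the right of P, so right-multiply by D⁻¹: P = RD⁻¹.
det D = -9; the adjugate gives D⁻¹ = [[0, -1], [-1/9, -5/9]].
P = RD⁻¹ = [[30, -45], [9, -9]] · [[0, -1], [-1/9, -5/9]] = [[5, -5], [1, -4]].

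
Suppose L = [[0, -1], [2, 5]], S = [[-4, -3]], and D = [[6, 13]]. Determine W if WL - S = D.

WL = D + S = [[2, 10]].
Since L sits to the right of W, W = (D + S)L⁻¹.
det L = 2, so L⁻¹ = [[5/2, 1/2], [-1, 0]].
W = (D + S)L⁻¹ = [[-5, 1]].

W = [[-5, 1]]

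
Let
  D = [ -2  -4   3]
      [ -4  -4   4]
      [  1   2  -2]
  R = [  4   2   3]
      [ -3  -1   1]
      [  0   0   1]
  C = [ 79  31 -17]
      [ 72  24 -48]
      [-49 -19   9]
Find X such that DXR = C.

X = [[4, 1, 2], [-3, 0, 5], [1, -5, 1]]

X = D⁻¹CR⁻¹ (apply D⁻¹ on the left and R⁻¹ on the right).
D has determinant 4; D⁻¹ = [[0, -1/2, -1], [-1, 1/4, -1], [-1, 0, -2]].
det R = 2, so R⁻¹ = [[-1/2, -1, 5/2], [3/2, 2, -13/2], [0, 0, 1]].
D⁻¹C = [[13, 7, 15], [-12, -6, -4], [19, 7, -1]].
X = (D⁻¹C)R⁻¹ = [[4, 1, 2], [-3, 0, 5], [1, -5, 1]].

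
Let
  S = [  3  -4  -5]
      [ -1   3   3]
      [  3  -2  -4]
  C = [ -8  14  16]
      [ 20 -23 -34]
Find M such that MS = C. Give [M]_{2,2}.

-5

Right-multiplying both sides by S⁻¹ gives M = CS⁻¹.
det S = -3, so S⁻¹ = [[2, 2, -1], [-5/3, -1, 4/3], [7/3, 2, -5/3]].
M = CS⁻¹ = [[-8, 14, 16], [20, -23, -34]] · [[2, 2, -1], [-5/3, -1, 4/3], [7/3, 2, -5/3]] = [[-2, 2, 0], [-1, -5, 6]].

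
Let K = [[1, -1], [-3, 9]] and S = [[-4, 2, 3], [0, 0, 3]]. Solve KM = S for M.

K is on the left of M, so left-multiply by K⁻¹: M = K⁻¹S.
det K = 6; the adjugate gives K⁻¹ = [[3/2, 1/6], [1/2, 1/6]].
M = K⁻¹S = [[3/2, 1/6], [1/2, 1/6]] · [[-4, 2, 3], [0, 0, 3]] = [[-6, 3, 5], [-2, 1, 2]].

M = [[-6, 3, 5], [-2, 1, 2]]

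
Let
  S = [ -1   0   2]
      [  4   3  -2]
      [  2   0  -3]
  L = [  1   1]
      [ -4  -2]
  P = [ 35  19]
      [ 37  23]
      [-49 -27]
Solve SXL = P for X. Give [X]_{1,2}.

Left-multiply by S⁻¹ and right-multiply by L⁻¹: X = S⁻¹PL⁻¹.
det S = -3; the adjugate gives S⁻¹ = [[3, 0, 2], [-8/3, 1/3, -2], [2, 0, 1]].
det L = 2, so L⁻¹ = [[-1, -1/2], [2, 1/2]].
S⁻¹P = [[7, 3], [17, 11], [21, 11]].
X = (S⁻¹P)L⁻¹ = [[-1, -2], [5, -3], [1, -5]].

-2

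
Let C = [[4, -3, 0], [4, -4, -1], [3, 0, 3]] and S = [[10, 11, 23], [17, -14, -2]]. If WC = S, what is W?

W = [[3, -5, 6], [6, -1, -1]]

Since C sits to the right of W, W = SC⁻¹.
C has determinant -3; C⁻¹ = [[4, -3, -1], [5, -4, -4/3], [-4, 3, 4/3]].
W = SC⁻¹ = [[10, 11, 23], [17, -14, -2]] · [[4, -3, -1], [5, -4, -4/3], [-4, 3, 4/3]] = [[3, -5, 6], [6, -1, -1]].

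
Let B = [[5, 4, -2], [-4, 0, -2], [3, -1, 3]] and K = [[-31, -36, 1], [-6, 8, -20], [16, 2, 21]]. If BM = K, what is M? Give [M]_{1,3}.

5

B is on the left of M, so left-multiply by B⁻¹: M = B⁻¹K.
B has determinant 6; B⁻¹ = [[-1/3, -5/3, -4/3], [1, 7/2, 3], [2/3, 17/6, 8/3]].
M = B⁻¹K = [[-1/3, -5/3, -4/3], [1, 7/2, 3], [2/3, 17/6, 8/3]] · [[-31, -36, 1], [-6, 8, -20], [16, 2, 21]] = [[-1, -4, 5], [-4, -2, -6], [5, 4, 0]].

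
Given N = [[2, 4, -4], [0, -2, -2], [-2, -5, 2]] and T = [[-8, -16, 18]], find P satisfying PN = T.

P = [[-6, 1, -2]]

N is on the right of P, so right-multiply by N⁻¹: P = TN⁻¹.
det N = 4, so N⁻¹ = [[-7/2, 3, -4], [1, -1, 1], [-1, 1/2, -1]].
P = TN⁻¹ = [[-8, -16, 18]] · [[-7/2, 3, -4], [1, -1, 1], [-1, 1/2, -1]] = [[-6, 1, -2]].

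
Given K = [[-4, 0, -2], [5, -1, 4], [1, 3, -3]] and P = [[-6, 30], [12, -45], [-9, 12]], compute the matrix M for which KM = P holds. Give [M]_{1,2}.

Since K multiplies M on the left, M = K⁻¹P.
det K = 4; the adjugate gives K⁻¹ = [[-9/4, -3/2, -1/2], [19/4, 7/2, 3/2], [4, 3, 1]].
M = K⁻¹P = [[-9/4, -3/2, -1/2], [19/4, 7/2, 3/2], [4, 3, 1]] · [[-6, 30], [12, -45], [-9, 12]] = [[0, -6], [0, 3], [3, -3]].

-6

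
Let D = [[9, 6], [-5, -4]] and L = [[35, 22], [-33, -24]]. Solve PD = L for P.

P = [[5, 2], [-2, 3]]

D is on the right of P, so right-multiply by D⁻¹: P = LD⁻¹.
det D = -6; the adjugate gives D⁻¹ = [[2/3, 1], [-5/6, -3/2]].
P = LD⁻¹ = [[35, 22], [-33, -24]] · [[2/3, 1], [-5/6, -3/2]] = [[5, 2], [-2, 3]].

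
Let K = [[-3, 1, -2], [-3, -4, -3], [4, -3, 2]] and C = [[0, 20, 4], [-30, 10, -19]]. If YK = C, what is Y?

Y = [[4, -4, 0], [5, 1, -3]]

Right-multiplying both sides by K⁻¹ gives Y = CK⁻¹.
det K = -5; the adjugate gives K⁻¹ = [[17/5, -4/5, 11/5], [6/5, -2/5, 3/5], [-5, 1, -3]].
Y = CK⁻¹ = [[0, 20, 4], [-30, 10, -19]] · [[17/5, -4/5, 11/5], [6/5, -2/5, 3/5], [-5, 1, -3]] = [[4, -4, 0], [5, 1, -3]].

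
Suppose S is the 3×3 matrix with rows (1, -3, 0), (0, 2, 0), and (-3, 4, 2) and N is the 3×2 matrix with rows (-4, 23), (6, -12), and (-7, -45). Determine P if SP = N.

P = [[5, 5], [3, -6], [-2, -3]]

Since S multiplies P on the left, P = S⁻¹N.
S has determinant 4; S⁻¹ = [[1, 3/2, 0], [0, 1/2, 0], [3/2, 5/4, 1/2]].
P = S⁻¹N = [[1, 3/2, 0], [0, 1/2, 0], [3/2, 5/4, 1/2]] · [[-4, 23], [6, -12], [-7, -45]] = [[5, 5], [3, -6], [-2, -3]].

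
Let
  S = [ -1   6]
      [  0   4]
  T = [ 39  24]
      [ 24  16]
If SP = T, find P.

P = [[-3, 0], [6, 4]]

Left-multiplying both sides by S⁻¹ gives P = S⁻¹T.
det S = -4, so S⁻¹ = [[-1, 3/2], [0, 1/4]].
P = S⁻¹T = [[-1, 3/2], [0, 1/4]] · [[39, 24], [24, 16]] = [[-3, 0], [6, 4]].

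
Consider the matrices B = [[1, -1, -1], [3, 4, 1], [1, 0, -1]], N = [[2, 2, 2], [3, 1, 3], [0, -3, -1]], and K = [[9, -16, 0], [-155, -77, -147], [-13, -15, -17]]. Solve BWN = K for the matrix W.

W = [[-4, -4, 4], [-5, -4, -5], [-5, 1, 0]]

Isolating W: multiply by B⁻¹ from the left and N⁻¹ from the right, so W = B⁻¹KN⁻¹.
B has determinant -4; B⁻¹ = [[1, 1/4, -3/4], [-1, 0, 1], [1, 1/4, -7/4]].
N has determinant 4; N⁻¹ = [[2, -1, 1], [3/4, -1/2, 0], [-9/4, 3/2, -1]].
B⁻¹K = [[-20, -24, -24], [-22, 1, -17], [-7, -9, -7]].
W = (B⁻¹K)N⁻¹ = [[-4, -4, 4], [-5, -4, -5], [-5, 1, 0]].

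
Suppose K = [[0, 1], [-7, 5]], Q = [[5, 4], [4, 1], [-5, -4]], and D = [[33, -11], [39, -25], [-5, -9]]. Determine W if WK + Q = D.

W = [[5, -4], [-1, -5], [-5, 0]]

WK = D − Q = [[28, -15], [35, -26], [0, -5]].
Since K sits to the right of W, W = (D − Q)K⁻¹.
K has determinant 7; K⁻¹ = [[5/7, -1/7], [1, 0]].
W = (D − Q)K⁻¹ = [[5, -4], [-1, -5], [-5, 0]].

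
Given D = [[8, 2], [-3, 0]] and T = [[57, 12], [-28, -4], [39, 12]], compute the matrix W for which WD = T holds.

Since D sits to the right of W, W = TD⁻¹.
D has determinant 6; D⁻¹ = [[0, -1/3], [1/2, 4/3]].
W = TD⁻¹ = [[57, 12], [-28, -4], [39, 12]] · [[0, -1/3], [1/2, 4/3]] = [[6, -3], [-2, 4], [6, 3]].

W = [[6, -3], [-2, 4], [6, 3]]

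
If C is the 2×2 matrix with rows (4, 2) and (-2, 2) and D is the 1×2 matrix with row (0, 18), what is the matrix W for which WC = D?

Since C sits to the right of W, W = DC⁻¹.
C has determinant 12; C⁻¹ = [[1/6, -1/6], [1/6, 1/3]].
W = DC⁻¹ = [[0, 18]] · [[1/6, -1/6], [1/6, 1/3]] = [[3, 6]].

W = [[3, 6]]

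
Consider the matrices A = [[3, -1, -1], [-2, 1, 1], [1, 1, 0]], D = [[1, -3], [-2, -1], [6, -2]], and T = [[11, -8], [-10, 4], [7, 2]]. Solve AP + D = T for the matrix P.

P = [[2, 0], [-1, 4], [-3, 1]]

AP = T − D = [[10, -5], [-8, 5], [1, 4]].
Left-multiplying both sides by A⁻¹ gives P = A⁻¹(T − D).
A has determinant -1; A⁻¹ = [[1, 1, 0], [-1, -1, 1], [3, 4, -1]].
P = A⁻¹(T − D) = [[2, 0], [-1, 4], [-3, 1]].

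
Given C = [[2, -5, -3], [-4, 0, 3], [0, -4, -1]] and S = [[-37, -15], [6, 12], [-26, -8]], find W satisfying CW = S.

Since C multiplies W on the left, W = C⁻¹S.
det C = -4, so C⁻¹ = [[-3, -7/4, 15/4], [1, 1/2, -3/2], [-4, -2, 5]].
W = C⁻¹S = [[-3, -7/4, 15/4], [1, 1/2, -3/2], [-4, -2, 5]] · [[-37, -15], [6, 12], [-26, -8]] = [[3, -6], [5, 3], [6, -4]].

W = [[3, -6], [5, 3], [6, -4]]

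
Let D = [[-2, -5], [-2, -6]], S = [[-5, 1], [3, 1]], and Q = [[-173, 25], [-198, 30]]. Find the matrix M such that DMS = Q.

M = [[-3, 3], [-5, 0]]

M = D⁻¹QS⁻¹ (apply D⁻¹ on the left and S⁻¹ on the right).
det D = 2, so D⁻¹ = [[-3, 5/2], [1, -1]].
S has determinant -8; S⁻¹ = [[-1/8, 1/8], [3/8, 5/8]].
D⁻¹Q = [[24, 0], [25, -5]].
M = (D⁻¹Q)S⁻¹ = [[-3, 3], [-5, 0]].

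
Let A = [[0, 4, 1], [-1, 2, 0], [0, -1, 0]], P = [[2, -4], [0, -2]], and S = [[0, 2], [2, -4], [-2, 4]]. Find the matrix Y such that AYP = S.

Left-multiply by A⁻¹ and right-multiply by P⁻¹: Y = A⁻¹SP⁻¹.
det A = 1, so A⁻¹ = [[0, -1, -2], [0, 0, -1], [1, 0, 4]].
det P = -4; the adjugate gives P⁻¹ = [[1/2, -1], [0, -1/2]].
A⁻¹S = [[2, -4], [2, -4], [-8, 18]].
Y = (A⁻¹S)P⁻¹ = [[1, 0], [1, 0], [-4, -1]].

Y = [[1, 0], [1, 0], [-4, -1]]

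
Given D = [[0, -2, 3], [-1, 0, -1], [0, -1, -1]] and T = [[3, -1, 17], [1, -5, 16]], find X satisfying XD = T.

Right-multiplying both sides by D⁻¹ gives X = TD⁻¹.
D has determinant 5; D⁻¹ = [[-1/5, -1, 2/5], [-1/5, 0, -3/5], [1/5, 0, -2/5]].
X = TD⁻¹ = [[3, -1, 17], [1, -5, 16]] · [[-1/5, -1, 2/5], [-1/5, 0, -3/5], [1/5, 0, -2/5]] = [[3, -3, -5], [4, -1, -3]].

X = [[3, -3, -5], [4, -1, -3]]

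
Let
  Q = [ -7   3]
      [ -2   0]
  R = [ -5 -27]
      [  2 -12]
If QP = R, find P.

P = [[-1, 6], [-4, 5]]

Since Q multiplies P on the left, P = Q⁻¹R.
det Q = 6, so Q⁻¹ = [[0, -1/2], [1/3, -7/6]].
P = Q⁻¹R = [[0, -1/2], [1/3, -7/6]] · [[-5, -27], [2, -12]] = [[-1, 6], [-4, 5]].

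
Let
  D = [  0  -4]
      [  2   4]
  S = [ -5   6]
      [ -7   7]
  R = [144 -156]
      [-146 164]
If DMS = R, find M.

M = [[3, -2], [3, 3]]

Left-multiply by D⁻¹ and right-multiply by S⁻¹: M = D⁻¹RS⁻¹.
D has determinant 8; D⁻¹ = [[1/2, 1/2], [-1/4, 0]].
det S = 7, so S⁻¹ = [[1, -6/7], [1, -5/7]].
D⁻¹R = [[-1, 4], [-36, 39]].
M = (D⁻¹R)S⁻¹ = [[3, -2], [3, 3]].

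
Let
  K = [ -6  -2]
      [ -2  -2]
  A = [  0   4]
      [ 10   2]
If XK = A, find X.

Since K sits to the right of X, X = AK⁻¹.
det K = 8, so K⁻¹ = [[-1/4, 1/4], [1/4, -3/4]].
X = AK⁻¹ = [[0, 4], [10, 2]] · [[-1/4, 1/4], [1/4, -3/4]] = [[1, -3], [-2, 1]].

X = [[1, -3], [-2, 1]]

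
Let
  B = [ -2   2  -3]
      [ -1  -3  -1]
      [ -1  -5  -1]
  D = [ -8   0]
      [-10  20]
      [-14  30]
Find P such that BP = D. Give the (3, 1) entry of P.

B is on the left of P, so left-multiply by B⁻¹: P = B⁻¹D.
B has determinant -2; B⁻¹ = [[1, -17/2, 11/2], [0, 1/2, -1/2], [-1, 6, -4]].
P = B⁻¹D = [[1, -17/2, 11/2], [0, 1/2, -1/2], [-1, 6, -4]] · [[-8, 0], [-10, 20], [-14, 30]] = [[0, -5], [2, -5], [4, 0]].

4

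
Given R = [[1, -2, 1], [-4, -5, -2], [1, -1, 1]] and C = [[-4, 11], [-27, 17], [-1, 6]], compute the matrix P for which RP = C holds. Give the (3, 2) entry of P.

Left-multiplying both sides by R⁻¹ gives P = R⁻¹C.
det R = -2, so R⁻¹ = [[7/2, -1/2, -9/2], [-1, 0, 1], [-9/2, 1/2, 13/2]].
P = R⁻¹C = [[7/2, -1/2, -9/2], [-1, 0, 1], [-9/2, 1/2, 13/2]] · [[-4, 11], [-27, 17], [-1, 6]] = [[4, 3], [3, -5], [-2, -2]].

-2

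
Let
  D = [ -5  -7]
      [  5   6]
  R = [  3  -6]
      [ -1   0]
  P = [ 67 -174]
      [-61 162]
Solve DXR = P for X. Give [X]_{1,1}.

X = D⁻¹PR⁻¹ (apply D⁻¹ on the left and R⁻¹ on the right).
det D = 5, so D⁻¹ = [[6/5, 7/5], [-1, -1]].
det R = -6, so R⁻¹ = [[0, -1], [-1/6, -1/2]].
D⁻¹P = [[-5, 18], [-6, 12]].
X = (D⁻¹P)R⁻¹ = [[-3, -4], [-2, 0]].

-3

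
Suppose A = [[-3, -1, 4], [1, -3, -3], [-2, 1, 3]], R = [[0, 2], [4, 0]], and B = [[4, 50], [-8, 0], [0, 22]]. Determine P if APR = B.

P = [[-3, 4], [-4, -1], [3, 3]]

P = A⁻¹BR⁻¹ (apply A⁻¹ on the left and R⁻¹ on the right).
A has determinant -5; A⁻¹ = [[6/5, -7/5, -3], [-3/5, 1/5, 1], [1, -1, -2]].
R has determinant -8; R⁻¹ = [[0, 1/4], [1/2, 0]].
A⁻¹B = [[16, -6], [-4, -8], [12, 6]].
P = (A⁻¹B)R⁻¹ = [[-3, 4], [-4, -1], [3, 3]].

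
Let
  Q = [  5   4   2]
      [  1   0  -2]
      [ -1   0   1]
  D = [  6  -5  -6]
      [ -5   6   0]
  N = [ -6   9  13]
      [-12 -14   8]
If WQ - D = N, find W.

WQ = N + D = [[0, 4, 7], [-17, -8, 8]].
Q is on the right of W, so right-multiply by Q⁻¹: W = (N + D)Q⁻¹.
Q has determinant 4; Q⁻¹ = [[0, -1, -2], [1/4, 7/4, 3], [0, -1, -1]].
W = (N + D)Q⁻¹ = [[1, 0, 5], [-2, -5, 2]].

W = [[1, 0, 5], [-2, -5, 2]]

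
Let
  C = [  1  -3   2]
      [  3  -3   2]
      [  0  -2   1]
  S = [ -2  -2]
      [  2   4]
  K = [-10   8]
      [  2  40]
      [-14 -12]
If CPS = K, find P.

Left-multiply by C⁻¹ and right-multiply by S⁻¹: P = C⁻¹KS⁻¹.
det C = -2; the adjugate gives C⁻¹ = [[-1/2, 1/2, 0], [3/2, -1/2, -2], [3, -1, -3]].
det S = -4, so S⁻¹ = [[-1, -1/2], [1/2, 1/2]].
C⁻¹K = [[6, 16], [12, 16], [10, 20]].
P = (C⁻¹K)S⁻¹ = [[2, 5], [-4, 2], [0, 5]].

P = [[2, 5], [-4, 2], [0, 5]]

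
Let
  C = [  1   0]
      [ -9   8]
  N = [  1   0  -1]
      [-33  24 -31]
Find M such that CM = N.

Since C multiplies M on the left, M = C⁻¹N.
C has determinant 8; C⁻¹ = [[1, 0], [9/8, 1/8]].
M = C⁻¹N = [[1, 0], [9/8, 1/8]] · [[1, 0, -1], [-33, 24, -31]] = [[1, 0, -1], [-3, 3, -5]].

M = [[1, 0, -1], [-3, 3, -5]]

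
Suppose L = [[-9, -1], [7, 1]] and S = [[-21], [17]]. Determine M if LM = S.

M = [[2], [3]]

Since L multiplies M on the left, M = L⁻¹S.
det L = -2; the adjugate gives L⁻¹ = [[-1/2, -1/2], [7/2, 9/2]].
M = L⁻¹S = [[-1/2, -1/2], [7/2, 9/2]] · [[-21], [17]] = [[2], [3]].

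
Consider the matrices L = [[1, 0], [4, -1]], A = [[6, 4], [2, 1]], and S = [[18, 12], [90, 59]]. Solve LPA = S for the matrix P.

Isolating P: multiply by L⁻¹ from the left and A⁻¹ from the right, so P = L⁻¹SA⁻¹.
det L = -1, so L⁻¹ = [[1, 0], [4, -1]].
det A = -2; the adjugate gives A⁻¹ = [[-1/2, 2], [1, -3]].
L⁻¹S = [[18, 12], [-18, -11]].
P = (L⁻¹S)A⁻¹ = [[3, 0], [-2, -3]].

P = [[3, 0], [-2, -3]]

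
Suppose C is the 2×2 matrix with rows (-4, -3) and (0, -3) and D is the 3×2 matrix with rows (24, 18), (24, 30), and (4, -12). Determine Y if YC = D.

C is on the right of Y, so right-multiply by C⁻¹: Y = DC⁻¹.
C has determinant 12; C⁻¹ = [[-1/4, 1/4], [0, -1/3]].
Y = DC⁻¹ = [[24, 18], [24, 30], [4, -12]] · [[-1/4, 1/4], [0, -1/3]] = [[-6, 0], [-6, -4], [-1, 5]].

Y = [[-6, 0], [-6, -4], [-1, 5]]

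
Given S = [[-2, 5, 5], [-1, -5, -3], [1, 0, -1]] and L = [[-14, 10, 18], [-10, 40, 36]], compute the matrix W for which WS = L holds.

W = [[4, 2, -4], [6, -2, 0]]

Right-multiplying both sides by S⁻¹ gives W = LS⁻¹.
det S = -5; the adjugate gives S⁻¹ = [[-1, -1, -2], [4/5, 3/5, 11/5], [-1, -1, -3]].
W = LS⁻¹ = [[-14, 10, 18], [-10, 40, 36]] · [[-1, -1, -2], [4/5, 3/5, 11/5], [-1, -1, -3]] = [[4, 2, -4], [6, -2, 0]].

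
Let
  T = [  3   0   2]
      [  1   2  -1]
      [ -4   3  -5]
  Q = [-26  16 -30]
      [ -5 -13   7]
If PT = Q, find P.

P = [[-4, 2, 4], [-5, -2, -3]]

Right-multiplying both sides by T⁻¹ gives P = QT⁻¹.
det T = 1; the adjugate gives T⁻¹ = [[-7, 6, -4], [9, -7, 5], [11, -9, 6]].
P = QT⁻¹ = [[-26, 16, -30], [-5, -13, 7]] · [[-7, 6, -4], [9, -7, 5], [11, -9, 6]] = [[-4, 2, 4], [-5, -2, -3]].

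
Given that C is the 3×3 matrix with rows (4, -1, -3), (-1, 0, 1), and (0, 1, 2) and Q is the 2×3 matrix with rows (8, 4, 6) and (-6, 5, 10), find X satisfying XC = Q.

C is on the right of X, so right-multiply by C⁻¹: X = QC⁻¹.
det C = -3, so C⁻¹ = [[1/3, 1/3, 1/3], [-2/3, -8/3, 1/3], [1/3, 4/3, 1/3]].
X = QC⁻¹ = [[8, 4, 6], [-6, 5, 10]] · [[1/3, 1/3, 1/3], [-2/3, -8/3, 1/3], [1/3, 4/3, 1/3]] = [[2, 0, 6], [-2, -2, 3]].

X = [[2, 0, 6], [-2, -2, 3]]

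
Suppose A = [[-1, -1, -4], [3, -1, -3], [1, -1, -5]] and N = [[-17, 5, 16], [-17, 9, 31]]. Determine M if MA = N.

A is on the right of M, so right-multiply by A⁻¹: M = NA⁻¹.
det A = -6; the adjugate gives A⁻¹ = [[-1/3, 1/6, 1/6], [-2, -3/2, 5/2], [1/3, 1/3, -2/3]].
M = NA⁻¹ = [[-17, 5, 16], [-17, 9, 31]] · [[-1/3, 1/6, 1/6], [-2, -3/2, 5/2], [1/3, 1/3, -2/3]] = [[1, -5, -1], [-2, -6, -1]].

M = [[1, -5, -1], [-2, -6, -1]]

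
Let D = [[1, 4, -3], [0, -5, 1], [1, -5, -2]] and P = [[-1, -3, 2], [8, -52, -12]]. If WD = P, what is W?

Since D sits to the right of W, W = PD⁻¹.
det D = 4, so D⁻¹ = [[15/4, 23/4, -11/4], [1/4, 1/4, -1/4], [5/4, 9/4, -5/4]].
W = PD⁻¹ = [[-1, -3, 2], [8, -52, -12]] · [[15/4, 23/4, -11/4], [1/4, 1/4, -1/4], [5/4, 9/4, -5/4]] = [[-2, -2, 1], [2, 6, 6]].

W = [[-2, -2, 1], [2, 6, 6]]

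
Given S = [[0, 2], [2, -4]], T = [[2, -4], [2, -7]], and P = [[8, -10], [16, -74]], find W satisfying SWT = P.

W = [[3, 5], [3, -1]]

Isolating W: multiply by S⁻¹ from the left and T⁻¹ from the right, so W = S⁻¹PT⁻¹.
det S = -4, so S⁻¹ = [[1, 1/2], [1/2, 0]].
det T = -6; the adjugate gives T⁻¹ = [[7/6, -2/3], [1/3, -1/3]].
S⁻¹P = [[16, -47], [4, -5]].
W = (S⁻¹P)T⁻¹ = [[3, 5], [3, -1]].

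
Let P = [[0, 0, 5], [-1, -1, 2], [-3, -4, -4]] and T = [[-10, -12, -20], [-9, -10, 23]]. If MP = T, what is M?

M = [[-4, 4, 2], [3, 6, 1]]

Right-multiplying both sides by P⁻¹ gives M = TP⁻¹.
det P = 5; the adjugate gives P⁻¹ = [[12/5, -4, 1], [-2, 3, -1], [1/5, 0, 0]].
M = TP⁻¹ = [[-10, -12, -20], [-9, -10, 23]] · [[12/5, -4, 1], [-2, 3, -1], [1/5, 0, 0]] = [[-4, 4, 2], [3, 6, 1]].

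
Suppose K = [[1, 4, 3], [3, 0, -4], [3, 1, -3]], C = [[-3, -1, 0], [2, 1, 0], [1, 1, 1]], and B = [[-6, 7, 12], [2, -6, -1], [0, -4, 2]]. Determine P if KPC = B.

P = [[-3, -2, 1], [2, -1, 2], [1, 3, 1]]

Left-multiply by K⁻¹ and right-multiply by C⁻¹: P = K⁻¹BC⁻¹.
det K = 1; the adjugate gives K⁻¹ = [[4, 15, -16], [-3, -12, 13], [3, 11, -12]].
C has determinant -1; C⁻¹ = [[-1, -1, 0], [2, 3, 0], [-1, -2, 1]].
K⁻¹B = [[6, 2, 1], [-6, -1, 2], [4, 3, 1]].
P = (K⁻¹B)C⁻¹ = [[-3, -2, 1], [2, -1, 2], [1, 3, 1]].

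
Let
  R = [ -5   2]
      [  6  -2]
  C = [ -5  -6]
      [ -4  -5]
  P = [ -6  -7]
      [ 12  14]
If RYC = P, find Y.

Left-multiply by R⁻¹ and right-multiply by C⁻¹: Y = R⁻¹PC⁻¹.
det R = -2, so R⁻¹ = [[1, 1], [3, 5/2]].
det C = 1, so C⁻¹ = [[-5, 6], [4, -5]].
R⁻¹P = [[6, 7], [12, 14]].
Y = (R⁻¹P)C⁻¹ = [[-2, 1], [-4, 2]].

Y = [[-2, 1], [-4, 2]]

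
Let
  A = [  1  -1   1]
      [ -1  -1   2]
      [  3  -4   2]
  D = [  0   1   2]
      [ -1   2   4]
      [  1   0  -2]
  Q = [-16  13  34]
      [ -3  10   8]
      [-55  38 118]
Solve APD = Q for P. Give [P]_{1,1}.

P = A⁻¹QD⁻¹ (apply A⁻¹ on the left and D⁻¹ on the right).
A has determinant 5; A⁻¹ = [[6/5, -2/5, -1/5], [8/5, -1/5, -3/5], [7/5, 1/5, -2/5]].
det D = -2, so D⁻¹ = [[2, -1, 0], [-1, 1, 1], [1, -1/2, -1/2]].
A⁻¹Q = [[-7, 4, 14], [8, -4, -18], [-1, 5, 2]].
P = (A⁻¹Q)D⁻¹ = [[-4, 4, -3], [2, -3, 5], [-5, 5, 4]].

-4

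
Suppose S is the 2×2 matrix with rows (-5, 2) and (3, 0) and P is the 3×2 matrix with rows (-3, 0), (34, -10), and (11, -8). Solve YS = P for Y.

Y = [[0, -1], [-5, 3], [-4, -3]]

Since S sits to the right of Y, Y = PS⁻¹.
det S = -6, so S⁻¹ = [[0, 1/3], [1/2, 5/6]].
Y = PS⁻¹ = [[-3, 0], [34, -10], [11, -8]] · [[0, 1/3], [1/2, 5/6]] = [[0, -1], [-5, 3], [-4, -3]].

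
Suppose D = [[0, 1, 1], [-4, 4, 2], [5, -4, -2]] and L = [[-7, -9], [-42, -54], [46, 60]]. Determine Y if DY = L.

Left-multiplying both sides by D⁻¹ gives Y = D⁻¹L.
det D = -2; the adjugate gives D⁻¹ = [[0, 1, 1], [-1, 5/2, 2], [2, -5/2, -2]].
Y = D⁻¹L = [[0, 1, 1], [-1, 5/2, 2], [2, -5/2, -2]] · [[-7, -9], [-42, -54], [46, 60]] = [[4, 6], [-6, -6], [-1, -3]].

Y = [[4, 6], [-6, -6], [-1, -3]]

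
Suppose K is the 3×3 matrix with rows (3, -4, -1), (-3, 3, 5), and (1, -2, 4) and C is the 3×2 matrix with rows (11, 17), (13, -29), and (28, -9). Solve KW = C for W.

Left-multiplying both sides by K⁻¹ gives W = K⁻¹C.
det K = -5; the adjugate gives K⁻¹ = [[-22/5, -18/5, 17/5], [-17/5, -13/5, 12/5], [-3/5, -2/5, 3/5]].
W = K⁻¹C = [[-22/5, -18/5, 17/5], [-17/5, -13/5, 12/5], [-3/5, -2/5, 3/5]] · [[11, 17], [13, -29], [28, -9]] = [[0, -1], [-4, -4], [5, -4]].

W = [[0, -1], [-4, -4], [5, -4]]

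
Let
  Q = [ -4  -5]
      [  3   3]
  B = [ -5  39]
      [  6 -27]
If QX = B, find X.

X = [[5, -6], [-3, -3]]

Q is on the left of X, so left-multiply by Q⁻¹: X = Q⁻¹B.
det Q = 3, so Q⁻¹ = [[1, 5/3], [-1, -4/3]].
X = Q⁻¹B = [[1, 5/3], [-1, -4/3]] · [[-5, 39], [6, -27]] = [[5, -6], [-3, -3]].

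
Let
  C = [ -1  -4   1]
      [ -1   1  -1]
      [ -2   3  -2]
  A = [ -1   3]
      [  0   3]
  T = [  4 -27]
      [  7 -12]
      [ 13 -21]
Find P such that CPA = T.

P = [[4, 1], [1, 0], [4, -4]]

Isolating P: multiply by C⁻¹ from the left and A⁻¹ from the right, so P = C⁻¹TA⁻¹.
det C = -2; the adjugate gives C⁻¹ = [[-1/2, 5/2, -3/2], [0, -2, 1], [1/2, -11/2, 5/2]].
A has determinant -3; A⁻¹ = [[-1, 1], [0, 1/3]].
C⁻¹T = [[-4, 15], [-1, 3], [-4, 0]].
P = (C⁻¹T)A⁻¹ = [[4, 1], [1, 0], [4, -4]].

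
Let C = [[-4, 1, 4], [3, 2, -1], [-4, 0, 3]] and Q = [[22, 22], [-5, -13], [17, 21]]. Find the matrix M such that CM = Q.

Left-multiplying both sides by C⁻¹ gives M = C⁻¹Q.
det C = 3; the adjugate gives C⁻¹ = [[2, -1, -3], [-5/3, 4/3, 8/3], [8/3, -4/3, -11/3]].
M = C⁻¹Q = [[2, -1, -3], [-5/3, 4/3, 8/3], [8/3, -4/3, -11/3]] · [[22, 22], [-5, -13], [17, 21]] = [[-2, -6], [2, 2], [3, -1]].

M = [[-2, -6], [2, 2], [3, -1]]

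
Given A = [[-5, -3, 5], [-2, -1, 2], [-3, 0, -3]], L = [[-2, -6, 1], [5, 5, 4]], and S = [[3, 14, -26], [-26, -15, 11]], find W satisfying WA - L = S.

WA = S + L = [[1, 8, -25], [-21, -10, 15]].
A is on the right of W, so right-multiply by A⁻¹: W = (S + L)A⁻¹.
A has determinant 6; A⁻¹ = [[1/2, -3/2, -1/6], [-2, 5, 0], [-1/2, 3/2, -1/6]].
W = (S + L)A⁻¹ = [[-3, 1, 4], [2, 4, 1]].

W = [[-3, 1, 4], [2, 4, 1]]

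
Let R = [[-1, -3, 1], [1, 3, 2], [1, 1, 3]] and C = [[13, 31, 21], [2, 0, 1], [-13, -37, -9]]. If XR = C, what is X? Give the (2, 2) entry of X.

-3

R is on the right of X, so right-multiply by R⁻¹: X = CR⁻¹.
R has determinant -6; R⁻¹ = [[-7/6, -5/3, 3/2], [1/6, 2/3, -1/2], [1/3, 1/3, 0]].
X = CR⁻¹ = [[13, 31, 21], [2, 0, 1], [-13, -37, -9]] · [[-7/6, -5/3, 3/2], [1/6, 2/3, -1/2], [1/3, 1/3, 0]] = [[-3, 6, 4], [-2, -3, 3], [6, -6, -1]].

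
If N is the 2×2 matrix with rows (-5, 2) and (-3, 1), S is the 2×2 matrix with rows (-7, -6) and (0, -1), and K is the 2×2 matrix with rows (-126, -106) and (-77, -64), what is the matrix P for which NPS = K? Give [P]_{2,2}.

P = N⁻¹KS⁻¹ (apply N⁻¹ on the left and S⁻¹ on the right).
N has determinant 1; N⁻¹ = [[1, -2], [3, -5]].
det S = 7, so S⁻¹ = [[-1/7, 6/7], [0, -1]].
N⁻¹K = [[28, 22], [7, 2]].
P = (N⁻¹K)S⁻¹ = [[-4, 2], [-1, 4]].

4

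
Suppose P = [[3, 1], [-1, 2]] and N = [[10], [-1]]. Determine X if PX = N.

X = [[3], [1]]

P is on the left of X, so left-multiply by P⁻¹: X = P⁻¹N.
det P = 7; the adjugate gives P⁻¹ = [[2/7, -1/7], [1/7, 3/7]].
X = P⁻¹N = [[2/7, -1/7], [1/7, 3/7]] · [[10], [-1]] = [[3], [1]].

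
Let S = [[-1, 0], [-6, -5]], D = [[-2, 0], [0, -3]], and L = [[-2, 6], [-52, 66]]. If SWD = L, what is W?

W = [[-1, 2], [-4, 2]]

W = S⁻¹LD⁻¹ (apply S⁻¹ on the left and D⁻¹ on the right).
S has determinant 5; S⁻¹ = [[-1, 0], [6/5, -1/5]].
det D = 6, so D⁻¹ = [[-1/2, 0], [0, -1/3]].
S⁻¹L = [[2, -6], [8, -6]].
W = (S⁻¹L)D⁻¹ = [[-1, 2], [-4, 2]].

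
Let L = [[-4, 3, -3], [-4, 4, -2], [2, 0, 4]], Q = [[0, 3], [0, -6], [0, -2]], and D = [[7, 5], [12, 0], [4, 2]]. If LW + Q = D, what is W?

W = [[2, 4], [5, 5], [0, -1]]

LW = D − Q = [[7, 2], [12, 6], [4, 4]].
L is on the left of W, so left-multiply by L⁻¹: W = L⁻¹(D − Q).
det L = -4, so L⁻¹ = [[-4, 3, -3/2], [-3, 5/2, -1], [2, -3/2, 1]].
W = L⁻¹(D − Q) = [[2, 4], [5, 5], [0, -1]].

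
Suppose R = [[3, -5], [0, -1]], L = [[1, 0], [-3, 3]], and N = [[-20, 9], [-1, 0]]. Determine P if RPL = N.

P = R⁻¹NL⁻¹ (apply R⁻¹ on the left and L⁻¹ on the right).
det R = -3; the adjugate gives R⁻¹ = [[1/3, -5/3], [0, -1]].
det L = 3, so L⁻¹ = [[1, 0], [1, 1/3]].
R⁻¹N = [[-5, 3], [1, 0]].
P = (R⁻¹N)L⁻¹ = [[-2, 1], [1, 0]].

P = [[-2, 1], [1, 0]]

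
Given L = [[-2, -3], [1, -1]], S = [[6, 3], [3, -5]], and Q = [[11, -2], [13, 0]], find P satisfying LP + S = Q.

LP = Q − S = [[5, -5], [10, 5]].
Left-multiplying both sides by L⁻¹ gives P = L⁻¹(Q − S).
L has determinant 5; L⁻¹ = [[-1/5, 3/5], [-1/5, -2/5]].
P = L⁻¹(Q − S) = [[5, 4], [-5, -1]].

P = [[5, 4], [-5, -1]]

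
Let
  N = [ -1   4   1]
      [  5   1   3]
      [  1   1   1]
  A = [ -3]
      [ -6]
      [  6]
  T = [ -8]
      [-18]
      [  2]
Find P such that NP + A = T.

NP = T − A = [[-5], [-12], [-4]].
Left-multiplying both sides by N⁻¹ gives P = N⁻¹(T − A).
det N = -2, so N⁻¹ = [[1, 3/2, -11/2], [1, 1, -4], [-2, -5/2, 21/2]].
P = N⁻¹(T − A) = [[-1], [-1], [-2]].

P = [[-1], [-1], [-2]]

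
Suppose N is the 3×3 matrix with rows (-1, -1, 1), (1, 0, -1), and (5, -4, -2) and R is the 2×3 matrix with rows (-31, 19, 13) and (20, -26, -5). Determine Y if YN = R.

Y = [[5, 4, -6], [6, 1, 5]]

Since N sits to the right of Y, Y = RN⁻¹.
det N = 3; the adjugate gives N⁻¹ = [[-4/3, -2, 1/3], [-1, -1, 0], [-4/3, -3, 1/3]].
Y = RN⁻¹ = [[-31, 19, 13], [20, -26, -5]] · [[-4/3, -2, 1/3], [-1, -1, 0], [-4/3, -3, 1/3]] = [[5, 4, -6], [6, 1, 5]].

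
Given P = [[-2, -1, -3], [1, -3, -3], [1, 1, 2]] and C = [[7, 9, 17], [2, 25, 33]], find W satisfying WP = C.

W = [[-2, -1, 4], [-1, -6, 6]]

Since P sits to the right of W, W = CP⁻¹.
det P = -1, so P⁻¹ = [[3, 1, 6], [5, 1, 9], [-4, -1, -7]].
W = CP⁻¹ = [[7, 9, 17], [2, 25, 33]] · [[3, 1, 6], [5, 1, 9], [-4, -1, -7]] = [[-2, -1, 4], [-1, -6, 6]].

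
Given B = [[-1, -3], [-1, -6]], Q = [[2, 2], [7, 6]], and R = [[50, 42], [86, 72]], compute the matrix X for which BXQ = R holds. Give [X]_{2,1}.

Isolating X: multiply by B⁻¹ from the left and Q⁻¹ from the right, so X = B⁻¹RQ⁻¹.
det B = 3, so B⁻¹ = [[-2, 1], [1/3, -1/3]].
Q has determinant -2; Q⁻¹ = [[-3, 1], [7/2, -1]].
B⁻¹R = [[-14, -12], [-12, -10]].
X = (B⁻¹R)Q⁻¹ = [[0, -2], [1, -2]].

1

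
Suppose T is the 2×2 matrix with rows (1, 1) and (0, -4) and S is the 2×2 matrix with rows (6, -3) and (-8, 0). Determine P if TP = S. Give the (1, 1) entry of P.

T is on the left of P, so left-multiply by T⁻¹: P = T⁻¹S.
det T = -4; the adjugate gives T⁻¹ = [[1, 1/4], [0, -1/4]].
P = T⁻¹S = [[1, 1/4], [0, -1/4]] · [[6, -3], [-8, 0]] = [[4, -3], [2, 0]].

4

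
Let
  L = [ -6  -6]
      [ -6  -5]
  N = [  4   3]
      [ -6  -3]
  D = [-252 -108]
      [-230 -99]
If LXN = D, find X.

X = [[-1, -4], [-2, -5]]

Isolating X: multiply by L⁻¹ from the left and N⁻¹ from the right, so X = L⁻¹DN⁻¹.
det L = -6; the adjugate gives L⁻¹ = [[5/6, -1], [-1, 1]].
N has determinant 6; N⁻¹ = [[-1/2, -1/2], [1, 2/3]].
L⁻¹D = [[20, 9], [22, 9]].
X = (L⁻¹D)N⁻¹ = [[-1, -4], [-2, -5]].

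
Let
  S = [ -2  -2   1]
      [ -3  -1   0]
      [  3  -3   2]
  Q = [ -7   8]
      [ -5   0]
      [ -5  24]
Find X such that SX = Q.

X = [[1, 2], [2, -6], [-1, 0]]

Since S multiplies X on the left, X = S⁻¹Q.
det S = 4, so S⁻¹ = [[-1/2, 1/4, 1/4], [3/2, -7/4, -3/4], [3, -3, -1]].
X = S⁻¹Q = [[-1/2, 1/4, 1/4], [3/2, -7/4, -3/4], [3, -3, -1]] · [[-7, 8], [-5, 0], [-5, 24]] = [[1, 2], [2, -6], [-1, 0]].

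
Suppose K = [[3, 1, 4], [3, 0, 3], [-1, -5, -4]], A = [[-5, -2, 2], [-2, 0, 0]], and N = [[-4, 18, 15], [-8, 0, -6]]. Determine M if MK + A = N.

M = [[0, -1, -4], [0, -2, 0]]

MK = N − A = [[1, 20, 13], [-6, 0, -6]].
Right-multiplying both sides by K⁻¹ gives M = (N − A)K⁻¹.
det K = -6, so K⁻¹ = [[-5/2, 8/3, -1/2], [-3/2, 4/3, -1/2], [5/2, -7/3, 1/2]].
M = (N − A)K⁻¹ = [[0, -1, -4], [0, -2, 0]].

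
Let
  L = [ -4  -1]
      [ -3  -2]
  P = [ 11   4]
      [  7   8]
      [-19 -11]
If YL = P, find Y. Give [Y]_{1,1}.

-2

Right-multiplying both sides by L⁻¹ gives Y = PL⁻¹.
L has determinant 5; L⁻¹ = [[-2/5, 1/5], [3/5, -4/5]].
Y = PL⁻¹ = [[11, 4], [7, 8], [-19, -11]] · [[-2/5, 1/5], [3/5, -4/5]] = [[-2, -1], [2, -5], [1, 5]].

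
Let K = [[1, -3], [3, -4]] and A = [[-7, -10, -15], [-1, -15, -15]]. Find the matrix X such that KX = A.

X = [[5, -1, 3], [4, 3, 6]]

K is on the left of X, so left-multiply by K⁻¹: X = K⁻¹A.
K has determinant 5; K⁻¹ = [[-4/5, 3/5], [-3/5, 1/5]].
X = K⁻¹A = [[-4/5, 3/5], [-3/5, 1/5]] · [[-7, -10, -15], [-1, -15, -15]] = [[5, -1, 3], [4, 3, 6]].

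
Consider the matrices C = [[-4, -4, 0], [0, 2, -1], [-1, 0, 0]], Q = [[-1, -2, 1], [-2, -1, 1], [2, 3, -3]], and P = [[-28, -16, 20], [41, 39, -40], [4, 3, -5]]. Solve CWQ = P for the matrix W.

W = C⁻¹PQ⁻¹ (apply C⁻¹ on the left and Q⁻¹ on the right).
det C = -4, so C⁻¹ = [[0, 0, -1], [-1/4, 0, 1], [-1/2, -1, 2]].
det Q = 4, so Q⁻¹ = [[0, -3/4, -1/4], [-1, 1/4, -1/4], [-1, -1/4, -3/4]].
C⁻¹P = [[-4, -3, 5], [11, 7, -10], [-19, -25, 20]].
W = (C⁻¹P)Q⁻¹ = [[-2, 1, -2], [3, -4, 3], [5, 3, -4]].

W = [[-2, 1, -2], [3, -4, 3], [5, 3, -4]]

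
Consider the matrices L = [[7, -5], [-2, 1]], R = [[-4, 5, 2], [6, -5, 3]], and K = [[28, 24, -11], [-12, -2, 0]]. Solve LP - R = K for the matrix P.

P = [[2, 2, -2], [-2, -3, -1]]

LP = K + R = [[24, 29, -9], [-6, -7, 3]].
L is on the left of P, so left-multiply by L⁻¹: P = L⁻¹(K + R).
det L = -3; the adjugate gives L⁻¹ = [[-1/3, -5/3], [-2/3, -7/3]].
P = L⁻¹(K + R) = [[2, 2, -2], [-2, -3, -1]].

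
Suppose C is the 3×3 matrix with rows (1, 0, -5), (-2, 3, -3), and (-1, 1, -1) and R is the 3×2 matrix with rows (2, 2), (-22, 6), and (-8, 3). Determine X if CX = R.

Since C multiplies X on the left, X = C⁻¹R.
det C = -5, so C⁻¹ = [[0, 1, -3], [-1/5, 6/5, -13/5], [-1/5, 1/5, -3/5]].
X = C⁻¹R = [[0, 1, -3], [-1/5, 6/5, -13/5], [-1/5, 1/5, -3/5]] · [[2, 2], [-22, 6], [-8, 3]] = [[2, -3], [-6, -1], [0, -1]].

X = [[2, -3], [-6, -1], [0, -1]]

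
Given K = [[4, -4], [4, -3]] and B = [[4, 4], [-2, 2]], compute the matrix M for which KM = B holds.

M = [[-5, -1], [-6, -2]]

K is on the left of M, so left-multiply by K⁻¹: M = K⁻¹B.
det K = 4; the adjugate gives K⁻¹ = [[-3/4, 1], [-1, 1]].
M = K⁻¹B = [[-3/4, 1], [-1, 1]] · [[4, 4], [-2, 2]] = [[-5, -1], [-6, -2]].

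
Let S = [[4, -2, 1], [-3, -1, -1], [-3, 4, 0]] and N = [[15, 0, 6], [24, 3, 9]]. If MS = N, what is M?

S is on the right of M, so right-multiply by S⁻¹: M = NS⁻¹.
S has determinant -5; S⁻¹ = [[-4/5, -4/5, -3/5], [-3/5, -3/5, -1/5], [3, 2, 2]].
M = NS⁻¹ = [[15, 0, 6], [24, 3, 9]] · [[-4/5, -4/5, -3/5], [-3/5, -3/5, -1/5], [3, 2, 2]] = [[6, 0, 3], [6, -3, 3]].

M = [[6, 0, 3], [6, -3, 3]]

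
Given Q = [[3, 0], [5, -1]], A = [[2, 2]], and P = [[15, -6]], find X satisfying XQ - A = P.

X = [[-1, 4]]

XQ = P + A = [[17, -4]].
Right-multiplying both sides by Q⁻¹ gives X = (P + A)Q⁻¹.
det Q = -3; the adjugate gives Q⁻¹ = [[1/3, 0], [5/3, -1]].
X = (P + A)Q⁻¹ = [[-1, 4]].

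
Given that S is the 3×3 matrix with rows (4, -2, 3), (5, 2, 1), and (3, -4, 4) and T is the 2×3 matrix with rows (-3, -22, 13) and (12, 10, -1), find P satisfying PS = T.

P = [[0, -3, 4], [0, 3, -1]]

Since S sits to the right of P, P = TS⁻¹.
det S = 4, so S⁻¹ = [[3, -1, -2], [-17/4, 7/4, 11/4], [-13/2, 5/2, 9/2]].
P = TS⁻¹ = [[-3, -22, 13], [12, 10, -1]] · [[3, -1, -2], [-17/4, 7/4, 11/4], [-13/2, 5/2, 9/2]] = [[0, -3, 4], [0, 3, -1]].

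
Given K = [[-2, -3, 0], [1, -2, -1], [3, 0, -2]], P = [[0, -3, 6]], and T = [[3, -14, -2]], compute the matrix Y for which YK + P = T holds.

Y = [[5, -2, 5]]

YK = T − P = [[3, -11, -8]].
K is on the right of Y, so right-multiply by K⁻¹: Y = (T − P)K⁻¹.
det K = -5; the adjugate gives K⁻¹ = [[-4/5, 6/5, -3/5], [1/5, -4/5, 2/5], [-6/5, 9/5, -7/5]].
Y = (T − P)K⁻¹ = [[5, -2, 5]].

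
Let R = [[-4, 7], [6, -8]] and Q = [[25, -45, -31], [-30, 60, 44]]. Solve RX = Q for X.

X = [[-1, 6, 6], [3, -3, -1]]

Since R multiplies X on the left, X = R⁻¹Q.
det R = -10, so R⁻¹ = [[4/5, 7/10], [3/5, 2/5]].
X = R⁻¹Q = [[4/5, 7/10], [3/5, 2/5]] · [[25, -45, -31], [-30, 60, 44]] = [[-1, 6, 6], [3, -3, -1]].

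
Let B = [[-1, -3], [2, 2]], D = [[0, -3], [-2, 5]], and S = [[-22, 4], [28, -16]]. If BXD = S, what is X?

X = B⁻¹SD⁻¹ (apply B⁻¹ on the left and D⁻¹ on the right).
B has determinant 4; B⁻¹ = [[1/2, 3/4], [-1/2, -1/4]].
det D = -6, so D⁻¹ = [[-5/6, -1/2], [-1/3, 0]].
B⁻¹S = [[10, -10], [4, 2]].
X = (B⁻¹S)D⁻¹ = [[-5, -5], [-4, -2]].

X = [[-5, -5], [-4, -2]]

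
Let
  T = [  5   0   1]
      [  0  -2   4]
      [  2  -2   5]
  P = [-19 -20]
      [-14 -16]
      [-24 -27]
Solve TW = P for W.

Left-multiplying both sides by T⁻¹ gives W = T⁻¹P.
T has determinant -6; T⁻¹ = [[1/3, 1/3, -1/3], [-4/3, -23/6, 10/3], [-2/3, -5/3, 5/3]].
W = T⁻¹P = [[1/3, 1/3, -1/3], [-4/3, -23/6, 10/3], [-2/3, -5/3, 5/3]] · [[-19, -20], [-14, -16], [-24, -27]] = [[-3, -3], [-1, -2], [-4, -5]].

W = [[-3, -3], [-1, -2], [-4, -5]]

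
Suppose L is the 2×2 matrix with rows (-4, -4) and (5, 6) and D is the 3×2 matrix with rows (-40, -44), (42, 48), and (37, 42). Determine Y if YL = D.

Y = [[5, -4], [-3, 6], [-3, 5]]

Since L sits to the right of Y, Y = DL⁻¹.
L has determinant -4; L⁻¹ = [[-3/2, -1], [5/4, 1]].
Y = DL⁻¹ = [[-40, -44], [42, 48], [37, 42]] · [[-3/2, -1], [5/4, 1]] = [[5, -4], [-3, 6], [-3, 5]].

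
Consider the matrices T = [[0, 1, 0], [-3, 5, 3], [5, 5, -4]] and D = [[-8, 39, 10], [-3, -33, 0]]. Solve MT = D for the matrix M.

Right-multiplying both sides by T⁻¹ gives M = DT⁻¹.
det T = 3; the adjugate gives T⁻¹ = [[-35/3, 4/3, 1], [1, 0, 0], [-40/3, 5/3, 1]].
M = DT⁻¹ = [[-8, 39, 10], [-3, -33, 0]] · [[-35/3, 4/3, 1], [1, 0, 0], [-40/3, 5/3, 1]] = [[-1, 6, 2], [2, -4, -3]].

M = [[-1, 6, 2], [2, -4, -3]]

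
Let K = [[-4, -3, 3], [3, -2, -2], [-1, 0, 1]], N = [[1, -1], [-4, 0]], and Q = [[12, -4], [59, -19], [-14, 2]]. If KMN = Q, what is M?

M = [[5, 2], [-5, 3], [3, 5]]

Left-multiply by K⁻¹ and right-multiply by N⁻¹: M = K⁻¹QN⁻¹.
K has determinant 5; K⁻¹ = [[-2/5, 3/5, 12/5], [-1/5, -1/5, 1/5], [-2/5, 3/5, 17/5]].
det N = -4, so N⁻¹ = [[0, -1/4], [-1, -1/4]].
K⁻¹Q = [[-3, -5], [-17, 5], [-17, -3]].
M = (K⁻¹Q)N⁻¹ = [[5, 2], [-5, 3], [3, 5]].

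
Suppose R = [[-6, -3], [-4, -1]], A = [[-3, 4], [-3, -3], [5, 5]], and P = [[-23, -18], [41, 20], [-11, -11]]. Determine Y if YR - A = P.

YR = P + A = [[-26, -14], [38, 17], [-6, -6]].
Since R sits to the right of Y, Y = (P + A)R⁻¹.
det R = -6; the adjugate gives R⁻¹ = [[1/6, -1/2], [-2/3, 1]].
Y = (P + A)R⁻¹ = [[5, -1], [-5, -2], [3, -3]].

Y = [[5, -1], [-5, -2], [3, -3]]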